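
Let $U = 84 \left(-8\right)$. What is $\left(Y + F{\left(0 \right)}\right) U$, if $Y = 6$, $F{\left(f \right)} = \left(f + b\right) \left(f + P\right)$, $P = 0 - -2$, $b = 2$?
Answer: $-6720$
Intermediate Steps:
$P = 2$ ($P = 0 + 2 = 2$)
$F{\left(f \right)} = \left(2 + f\right)^{2}$ ($F{\left(f \right)} = \left(f + 2\right) \left(f + 2\right) = \left(2 + f\right) \left(2 + f\right) = \left(2 + f\right)^{2}$)
$U = -672$
$\left(Y + F{\left(0 \right)}\right) U = \left(6 + \left(4 + 0^{2} + 4 \cdot 0\right)\right) \left(-672\right) = \left(6 + \left(4 + 0 + 0\right)\right) \left(-672\right) = \left(6 + 4\right) \left(-672\right) = 10 \left(-672\right) = -6720$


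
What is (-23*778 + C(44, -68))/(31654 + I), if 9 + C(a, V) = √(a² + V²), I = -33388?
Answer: 17903/1734 - 2*√410/867 ≈ 10.278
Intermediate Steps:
C(a, V) = -9 + √(V² + a²) (C(a, V) = -9 + √(a² + V²) = -9 + √(V² + a²))
(-23*778 + C(44, -68))/(31654 + I) = (-23*778 + (-9 + √((-68)² + 44²)))/(31654 - 33388) = (-17894 + (-9 + √(4624 + 1936)))/(-1734) = (-17894 + (-9 + √6560))*(-1/1734) = (-17894 + (-9 + 4*√410))*(-1/1734) = (-17903 + 4*√410)*(-1/1734) = 17903/1734 - 2*√410/867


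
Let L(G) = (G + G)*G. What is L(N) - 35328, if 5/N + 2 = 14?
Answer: -2543591/72 ≈ -35328.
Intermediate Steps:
N = 5/12 (N = 5/(-2 + 14) = 5/12 ≈ 0.41667)
L(G) = 2*G² (L(G) = (2*G)*G = 2*G²)
L(N) - 35328 = 2*(5/12)² - 35328 = 2*(25/144) - 35328 = 25/72 - 35328 = -2543591/72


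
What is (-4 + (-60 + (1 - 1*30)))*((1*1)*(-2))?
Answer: 186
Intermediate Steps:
(-4 + (-60 + (1 - 1*30)))*((1*1)*(-2)) = (-4 + (-60 + (1 - 30)))*(1*(-2)) = (-4 + (-60 - 29))*(-2) = (-4 - 89)*(-2) = -93*(-2) = 186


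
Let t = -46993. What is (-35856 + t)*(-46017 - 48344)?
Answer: 7817714489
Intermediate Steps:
(-35856 + t)*(-46017 - 48344) = (-35856 - 46993)*(-46017 - 48344) = -82849*(-94361) = 7817714489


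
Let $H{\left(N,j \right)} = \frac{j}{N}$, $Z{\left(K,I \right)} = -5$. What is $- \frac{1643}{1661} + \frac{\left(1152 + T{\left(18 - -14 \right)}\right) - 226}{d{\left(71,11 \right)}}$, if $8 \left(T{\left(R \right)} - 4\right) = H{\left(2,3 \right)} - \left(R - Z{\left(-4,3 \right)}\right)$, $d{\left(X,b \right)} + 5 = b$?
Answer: $\frac{24440021}{159456} \approx 153.27$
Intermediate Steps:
$d{\left(X,b \right)} = -5 + b$
$T{\left(R \right)} = \frac{57}{16} - \frac{R}{8}$ ($T{\left(R \right)} = 4 + \frac{\frac{3}{2} - \left(5 + R\right)}{8} = 4 + \frac{- \frac{7}{2} - R}{8} = 4 - \left(\frac{7}{16} + \frac{R}{8}\right) = \frac{57}{16} - \frac{R}{8}$)
$- \frac{1643}{1661} + \frac{\left(1152 + T{\left(18 - -14 \right)}\right) - 226}{d{\left(71,11 \right)}} = - \frac{1643}{1661} + \frac{\left(1152 + \left(\frac{57}{16} - \frac{18 - -14}{8}\right)\right) - 226}{-5 + 11} = \left(-1643\right) \frac{1}{1661} + \frac{\left(1152 + \left(\frac{57}{16} - \frac{18 + 14}{8}\right)\right) - 226}{6} = - \frac{1643}{1661} + \left(\left(1152 + \left(\frac{57}{16} - 4\right)\right) - 226\right) \frac{1}{6} = - \frac{1643}{1661} + \left(\left(1152 - \frac{7}{16}\right) - 226\right) \frac{1}{6} = - \frac{1643}{1661} + \left(\frac{18425}{16} - 226\right) \frac{1}{6} = - \frac{1643}{1661} + \frac{14809}{16} \cdot \frac{1}{6} = - \frac{1643}{1661} + \frac{14809}{96} = \frac{24440021}{159456}$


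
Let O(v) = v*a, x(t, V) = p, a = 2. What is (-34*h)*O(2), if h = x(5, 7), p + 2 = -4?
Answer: 816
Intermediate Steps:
p = -6 (p = -2 - 4 = -6)
x(t, V) = -6
h = -6
O(v) = 2*v (O(v) = v*2 = 2*v)
(-34*h)*O(2) = (-34*(-6))*(2*2) = 204*4 = 816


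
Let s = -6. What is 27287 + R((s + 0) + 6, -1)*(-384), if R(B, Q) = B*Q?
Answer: 27287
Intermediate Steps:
27287 + R((s + 0) + 6, -1)*(-384) = 27287 + (((-6 + 0) + 6)*(-1))*(-384) = 27287 + ((-6 + 6)*(-1))*(-384) = 27287 + (0*(-1))*(-384) = 27287 + 0*(-384) = 27287 + 0 = 27287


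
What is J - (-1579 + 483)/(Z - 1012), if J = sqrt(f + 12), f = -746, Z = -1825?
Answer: -1096/2837 + I*sqrt(734) ≈ -0.38632 + 27.092*I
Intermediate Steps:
J = I*sqrt(734) (J = sqrt(-746 + 12) = sqrt(-734) = I*sqrt(734) ≈ 27.092*I)
J - (-1579 + 483)/(Z - 1012) = I*sqrt(734) - (-1579 + 483)/(-1825 - 1012) = I*sqrt(734) - (-1096)/(-2837) = I*sqrt(734) - (-1096)*(-1)/2837 = I*sqrt(734) - 1*1096/2837 = I*sqrt(734) - 1096/2837 = -1096/2837 + I*sqrt(734)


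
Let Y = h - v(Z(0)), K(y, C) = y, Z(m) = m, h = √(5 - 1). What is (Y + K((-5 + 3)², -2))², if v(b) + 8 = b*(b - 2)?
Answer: 196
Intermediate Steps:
h = 2 (h = √4 = 2)
v(b) = -8 + b*(-2 + b) (v(b) = -8 + b*(b - 2) = -8 + b*(-2 + b))
Y = 10 (Y = 2 - (-8 + 0² - 2*0) = 2 - (-8 + 0 + 0) = 2 - 1*(-8) = 2 + 8 = 10)
(Y + K((-5 + 3)², -2))² = (10 + (-5 + 3)²)² = (10 + (-2)²)² = (10 + 4)² = 14² = 196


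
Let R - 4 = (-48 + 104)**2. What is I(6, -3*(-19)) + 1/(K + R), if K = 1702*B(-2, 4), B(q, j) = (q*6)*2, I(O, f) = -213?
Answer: -8031805/37708 ≈ -213.00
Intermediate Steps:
B(q, j) = 12*q (B(q, j) = (6*q)*2 = 12*q)
R = 3140 (R = 4 + (-48 + 104)**2 = 4 + 56**2 = 4 + 3136 = 3140)
K = -40848 (K = 1702*(12*(-2)) = 1702*(-24) = -40848)
I(6, -3*(-19)) + 1/(K + R) = -213 + 1/(-40848 + 3140) = -213 + 1/(-37708) = -213 - 1/37708 = -8031805/37708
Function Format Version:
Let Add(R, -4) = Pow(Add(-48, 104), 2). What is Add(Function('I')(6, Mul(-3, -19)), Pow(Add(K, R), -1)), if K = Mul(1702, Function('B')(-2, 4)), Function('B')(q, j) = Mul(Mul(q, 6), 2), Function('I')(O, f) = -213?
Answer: Rational(-8031805, 37708) ≈ -213.00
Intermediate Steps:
Function('B')(q, j) = Mul(12, q) (Function('B')(q, j) = Mul(Mul(6, q), 2) = Mul(12, q))
R = 3140 (R = Add(4, Pow(Add(-48, 104), 2)) = Add(4, Pow(56, 2)) = Add(4, 3136) = 3140)
K = -40848 (K = Mul(1702, Mul(12, -2)) = Mul(1702, -24) = -40848)
Add(Function('I')(6, Mul(-3, -19)), Pow(Add(K, R), -1)) = Add(-213, Pow(Add(-40848, 3140), -1)) = Add(-213, Pow(-37708, -1)) = Add(-213, Rational(-1, 37708)) = Rational(-8031805, 37708)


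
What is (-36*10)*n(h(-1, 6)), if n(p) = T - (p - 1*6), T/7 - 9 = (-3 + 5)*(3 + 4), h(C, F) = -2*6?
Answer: -64440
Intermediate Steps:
h(C, F) = -12
T = 161 (T = 63 + 7*((-3 + 5)*(3 + 4)) = 63 + 7*(2*7) = 63 + 7*14 = 63 + 98 = 161)
n(p) = 167 - p (n(p) = 161 - (p - 1*6) = 161 - (p - 6) = 161 - (-6 + p) = 161 + (6 - p) = 167 - p)
(-36*10)*n(h(-1, 6)) = (-36*10)*(167 - 1*(-12)) = -360*(167 + 12) = -360*179 = -64440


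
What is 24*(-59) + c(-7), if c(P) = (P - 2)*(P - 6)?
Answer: -1299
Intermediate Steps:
c(P) = (-6 + P)*(-2 + P) (c(P) = (-2 + P)*(-6 + P) = (-6 + P)*(-2 + P))
24*(-59) + c(-7) = 24*(-59) + (12 + (-7)**2 - 8*(-7)) = -1416 + (12 + 49 + 56) = -1416 + 117 = -1299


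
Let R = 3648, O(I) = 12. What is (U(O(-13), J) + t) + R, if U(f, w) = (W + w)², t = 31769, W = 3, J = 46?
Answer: 37818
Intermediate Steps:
U(f, w) = (3 + w)²
(U(O(-13), J) + t) + R = ((3 + 46)² + 31769) + 3648 = (49² + 31769) + 3648 = (2401 + 31769) + 3648 = 34170 + 3648 = 37818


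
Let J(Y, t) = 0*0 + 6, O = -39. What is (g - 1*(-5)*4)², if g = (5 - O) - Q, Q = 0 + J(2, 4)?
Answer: 3364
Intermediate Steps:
J(Y, t) = 6 (J(Y, t) = 0 + 6 = 6)
Q = 6 (Q = 0 + 6 = 6)
g = 38 (g = (5 - 1*(-39)) - 1*6 = (5 + 39) - 6 = 44 - 6 = 38)
(g - 1*(-5)*4)² = (38 - 1*(-5)*4)² = (38 + 5*4)² = (38 + 20)² = 58² = 3364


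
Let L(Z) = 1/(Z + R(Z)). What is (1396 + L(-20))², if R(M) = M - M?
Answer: 779470561/400 ≈ 1.9487e+6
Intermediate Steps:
R(M) = 0
L(Z) = 1/Z (L(Z) = 1/(Z + 0) = 1/Z)
(1396 + L(-20))² = (1396 + 1/(-20))² = (1396 - 1/20)² = (27919/20)² = 779470561/400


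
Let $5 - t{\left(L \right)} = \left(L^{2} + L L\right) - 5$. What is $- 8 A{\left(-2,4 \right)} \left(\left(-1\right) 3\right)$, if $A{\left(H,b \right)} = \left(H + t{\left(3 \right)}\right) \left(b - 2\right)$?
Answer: $-480$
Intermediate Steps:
$t{\left(L \right)} = 10 - 2 L^{2}$ ($t{\left(L \right)} = 5 - \left(\left(L^{2} + L L\right) - 5\right) = 5 - \left(\left(L^{2} + L^{2}\right) - 5\right) = 5 - \left(2 L^{2} - 5\right) = 5 - \left(-5 + 2 L^{2}\right) = 10 - 2 L^{2}$)
$A{\left(H,b \right)} = \left(-8 + H\right) \left(-2 + b\right)$ ($A{\left(H,b \right)} = \left(H + \left(10 - 2 \cdot 3^{2}\right)\right) \left(b - 2\right) = \left(H + \left(10 - 18\right)\right) \left(-2 + b\right) = \left(H - 8\right) \left(-2 + b\right) = \left(-8 + H\right) \left(-2 + b\right)$)
$- 8 A{\left(-2,4 \right)} \left(\left(-1\right) 3\right) = - 8 \left(16 - 32 - -4 - 8\right) \left(\left(-1\right) 3\right) = - 8 \left(16 - 32 + 4 - 8\right) \left(-3\right) = \left(-8\right) \left(-20\right) \left(-3\right) = 160 \left(-3\right) = -480$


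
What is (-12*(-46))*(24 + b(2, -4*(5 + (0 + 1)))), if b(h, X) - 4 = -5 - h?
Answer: 11592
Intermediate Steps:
b(h, X) = -1 - h (b(h, X) = 4 + (-5 - h) = -1 - h)
(-12*(-46))*(24 + b(2, -4*(5 + (0 + 1)))) = (-12*(-46))*(24 + (-1 - 1*2)) = 552*(24 + (-1 - 2)) = 552*(24 - 3) = 552*21 = 11592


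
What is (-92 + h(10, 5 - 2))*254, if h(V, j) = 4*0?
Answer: -23368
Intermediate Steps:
h(V, j) = 0
(-92 + h(10, 5 - 2))*254 = (-92 + 0)*254 = -92*254 = -23368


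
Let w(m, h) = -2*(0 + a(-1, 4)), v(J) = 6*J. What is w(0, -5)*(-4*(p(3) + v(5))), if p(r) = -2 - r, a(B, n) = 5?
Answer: 1000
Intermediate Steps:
w(m, h) = -10 (w(m, h) = -2*(0 + 5) = -2*5 = -10)
w(0, -5)*(-4*(p(3) + v(5))) = -(-40)*((-2 - 1*3) + 6*5) = -(-40)*((-2 - 3) + 30) = -(-40)*(-5 + 30) = -(-40)*25 = -10*(-100) = 1000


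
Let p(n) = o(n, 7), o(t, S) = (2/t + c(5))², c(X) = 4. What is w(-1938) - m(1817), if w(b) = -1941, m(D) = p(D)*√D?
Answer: -1941 - 52852900*√1817/3301489 ≈ -2623.4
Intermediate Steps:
o(t, S) = (4 + 2/t)² (o(t, S) = (2/t + 4)² = (4 + 2/t)²)
p(n) = 4*(1 + 2*n)²/n²
m(D) = 4*(1 + 2*D)²/D^(3/2) (m(D) = (4*(1 + 2*D)²/D²)*√D = 4*(1 + 2*D)²/D^(3/2))
w(-1938) - m(1817) = -1941 - 4*(1 + 2*1817)²/1817^(3/2) = -1941 - 4*√1817/3301489*(1 + 3634)² = -1941 - 4*√1817/3301489*3635² = -1941 - 4*√1817/3301489*13213225 = -1941 - 52852900*√1817/3301489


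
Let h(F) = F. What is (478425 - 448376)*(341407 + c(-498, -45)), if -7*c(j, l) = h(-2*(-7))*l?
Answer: 10261643353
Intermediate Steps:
c(j, l) = -2*l (c(j, l) = -(-2*(-7))*l/7 = -2*l)
(478425 - 448376)*(341407 + c(-498, -45)) = (478425 - 448376)*(341407 - 2*(-45)) = 30049*(341407 + 90) = 30049*341497 = 10261643353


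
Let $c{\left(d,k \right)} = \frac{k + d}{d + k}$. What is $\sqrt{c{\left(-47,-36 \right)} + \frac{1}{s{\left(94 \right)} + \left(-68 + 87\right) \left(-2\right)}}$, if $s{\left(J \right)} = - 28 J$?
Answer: $\frac{\sqrt{7126230}}{2670} \approx 0.99981$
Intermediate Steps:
$c{\left(d,k \right)} = 1$ ($c{\left(d,k \right)} = \frac{d + k}{d + k} = 1$)
$\sqrt{c{\left(-47,-36 \right)} + \frac{1}{s{\left(94 \right)} + \left(-68 + 87\right) \left(-2\right)}} = \sqrt{1 + \frac{1}{\left(-28\right) 94 + \left(-68 + 87\right) \left(-2\right)}} = \sqrt{1 + \frac{1}{-2632 + 19 \left(-2\right)}} = \sqrt{1 + \frac{1}{-2632 - 38}} = \sqrt{1 + \frac{1}{-2670}} = \sqrt{1 - \frac{1}{2670}} = \sqrt{\frac{2669}{2670}} = \frac{\sqrt{7126230}}{2670}$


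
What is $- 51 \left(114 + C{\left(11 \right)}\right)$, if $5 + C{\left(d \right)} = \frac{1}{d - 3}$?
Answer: $- \frac{44523}{8} \approx -5565.4$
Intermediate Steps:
$C{\left(d \right)} = -5 + \frac{1}{-3 + d}$ ($C{\left(d \right)} = -5 + \frac{1}{d - 3} = -5 + \frac{1}{-3 + d}$)
$- 51 \left(114 + C{\left(11 \right)}\right) = - 51 \left(114 + \frac{16 - 55}{-3 + 11}\right) = - 51 \left(114 + \frac{16 - 55}{8}\right) = - 51 \left(114 + \frac{1}{8} \left(-39\right)\right) = - 51 \left(114 - \frac{39}{8}\right) = \left(-51\right) \frac{873}{8} = - \frac{44523}{8}$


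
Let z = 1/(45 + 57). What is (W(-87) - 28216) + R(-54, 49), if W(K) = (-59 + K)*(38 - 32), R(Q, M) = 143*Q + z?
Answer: -3755027/102 ≈ -36814.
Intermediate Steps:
z = 1/102 ≈ 0.0098039
R(Q, M) = 1/102 + 143*Q (R(Q, M) = 143*Q + 1/102 = 1/102 + 143*Q)
W(K) = -354 + 6*K (W(K) = (-59 + K)*6 = -354 + 6*K)
(W(-87) - 28216) + R(-54, 49) = ((-354 + 6*(-87)) - 28216) + (1/102 + 143*(-54)) = ((-354 - 522) - 28216) + (1/102 - 7722) = (-876 - 28216) - 787643/102 = -29092 - 787643/102 = -3755027/102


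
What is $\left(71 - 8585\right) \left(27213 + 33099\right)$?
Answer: $-513496368$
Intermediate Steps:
$\left(71 - 8585\right) \left(27213 + 33099\right) = \left(-8514\right) 60312 = -513496368$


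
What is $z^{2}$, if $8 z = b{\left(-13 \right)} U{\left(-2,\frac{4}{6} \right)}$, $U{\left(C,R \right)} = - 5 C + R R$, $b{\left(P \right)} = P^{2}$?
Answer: $\frac{63091249}{1296} \approx 48682.0$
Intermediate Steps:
$U{\left(C,R \right)} = R^{2} - 5 C$ ($U{\left(C,R \right)} = - 5 C + R^{2} = R^{2} - 5 C$)
$z = \frac{7943}{36}$ ($z = \frac{\left(-13\right)^{2} \left(\left(\frac{4}{6}\right)^{2} - -10\right)}{8} = \frac{169 \left(\left(4 \cdot \frac{1}{6}\right)^{2} + 10\right)}{8} = \frac{169 \left(\left(\frac{2}{3}\right)^{2} + 10\right)}{8} = \frac{169 \left(\frac{4}{9} + 10\right)}{8} = \frac{169 \cdot \frac{94}{9}}{8} = \frac{1}{8} \cdot \frac{15886}{9} = \frac{7943}{36} \approx 220.64$)
$z^{2} = \left(\frac{7943}{36}\right)^{2} = \frac{63091249}{1296}$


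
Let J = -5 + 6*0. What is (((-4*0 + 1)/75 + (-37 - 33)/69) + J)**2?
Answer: 107163904/2975625 ≈ 36.014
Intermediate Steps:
J = -5 (J = -5 + 0 = -5)
(((-4*0 + 1)/75 + (-37 - 33)/69) + J)**2 = (((-4*0 + 1)/75 + (-37 - 33)/69) - 5)**2 = (((0 + 1)*(1/75) - 70*1/69) - 5)**2 = ((1*(1/75) - 70/69) - 5)**2 = ((1/75 - 70/69) - 5)**2 = (-1727/1725 - 5)**2 = (-10352/1725)**2 = 107163904/2975625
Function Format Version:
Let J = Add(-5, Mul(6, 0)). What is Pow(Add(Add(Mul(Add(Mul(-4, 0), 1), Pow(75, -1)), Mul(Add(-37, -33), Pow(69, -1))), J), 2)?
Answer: Rational(107163904, 2975625) ≈ 36.014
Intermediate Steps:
J = -5 (J = Add(-5, 0) = -5)
Pow(Add(Add(Mul(Add(Mul(-4, 0), 1), Pow(75, -1)), Mul(Add(-37, -33), Pow(69, -1))), J), 2) = Pow(Add(Add(Mul(Add(Mul(-4, 0), 1), Pow(75, -1)), Mul(Add(-37, -33), Pow(69, -1))), -5), 2) = Pow(Add(Add(Mul(Add(0, 1), Rational(1, 75)), Mul(-70, Rational(1, 69))), -5), 2) = Pow(Add(Add(Mul(1, Rational(1, 75)), Rational(-70, 69)), -5), 2) = Pow(Add(Add(Rational(1, 75), Rational(-70, 69)), -5), 2) = Pow(Add(Rational(-1727, 1725), -5), 2) = Pow(Rational(-10352, 1725), 2) = Rational(107163904, 2975625)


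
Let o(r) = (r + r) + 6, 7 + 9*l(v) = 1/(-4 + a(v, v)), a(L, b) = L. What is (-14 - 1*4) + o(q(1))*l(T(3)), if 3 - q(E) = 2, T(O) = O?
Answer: -226/9 ≈ -25.111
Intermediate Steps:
q(E) = 1 (q(E) = 3 - 1*2 = 3 - 2 = 1)
l(v) = -7/9 + 1/(9*(-4 + v))
o(r) = 6 + 2*r (o(r) = 2*r + 6 = 6 + 2*r)
(-14 - 1*4) + o(q(1))*l(T(3)) = (-14 - 1*4) + (6 + 2*1)*((29 - 7*3)/(9*(-4 + 3))) = (-14 - 4) + (6 + 2)*((⅑)*(29 - 21)/(-1)) = -18 + 8*((⅑)*(-1)*8) = -18 + 8*(-8/9) = -18 - 64/9 = -226/9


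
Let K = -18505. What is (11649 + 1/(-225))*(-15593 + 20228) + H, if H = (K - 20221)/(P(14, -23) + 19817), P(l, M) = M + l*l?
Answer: 107932191833/1999 ≈ 5.3993e+7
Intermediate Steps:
P(l, M) = M + l²
H = -19363/9995 (H = (-18505 - 20221)/((-23 + 14²) + 19817) = -38726/((-23 + 196) + 19817) = -38726/(173 + 19817) = -38726/19990 = -38726*1/19990 = -19363/9995 ≈ -1.9373)
(11649 + 1/(-225))*(-15593 + 20228) + H = (11649 + 1/(-225))*(-15593 + 20228) - 19363/9995 = (11649 - 1/225)*4635 - 19363/9995 = (2621024/225)*4635 - 19363/9995 = 269965472/5 - 19363/9995 = 107932191833/1999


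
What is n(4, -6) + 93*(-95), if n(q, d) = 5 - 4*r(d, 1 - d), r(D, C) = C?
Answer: -8858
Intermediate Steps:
n(q, d) = 1 + 4*d (n(q, d) = 5 - 4*(1 - d) = 5 + (-4 + 4*d) = 1 + 4*d)
n(4, -6) + 93*(-95) = (1 + 4*(-6)) + 93*(-95) = (1 - 24) - 8835 = -23 - 8835 = -8858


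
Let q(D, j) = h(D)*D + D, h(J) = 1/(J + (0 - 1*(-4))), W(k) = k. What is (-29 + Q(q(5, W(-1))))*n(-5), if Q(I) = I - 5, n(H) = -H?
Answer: -1280/9 ≈ -142.22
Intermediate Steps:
h(J) = 1/(4 + J) (h(J) = 1/(J + (0 + 4)) = 1/(J + 4) = 1/(4 + J))
q(D, j) = D + D/(4 + D) (q(D, j) = D/(4 + D) + D = D + D/(4 + D))
Q(I) = -5 + I
(-29 + Q(q(5, W(-1))))*n(-5) = (-29 + (-5 + 5*(5 + 5)/(4 + 5)))*(-1*(-5)) = (-29 + (-5 + 5*10/9))*5 = (-29 + (-5 + 5*(⅑)*10))*5 = (-29 + (-5 + 50/9))*5 = (-29 + 5/9)*5 = -256/9*5 = -1280/9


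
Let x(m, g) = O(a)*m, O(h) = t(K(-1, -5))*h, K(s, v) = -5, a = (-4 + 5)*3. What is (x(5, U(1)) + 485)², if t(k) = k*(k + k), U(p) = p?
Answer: 1525225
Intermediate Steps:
a = 3 (a = 1*3 = 3)
t(k) = 2*k² (t(k) = k*(2*k) = 2*k²)
O(h) = 50*h (O(h) = (2*(-5)²)*h = (2*25)*h = 50*h)
x(m, g) = 150*m (x(m, g) = (50*3)*m = 150*m)
(x(5, U(1)) + 485)² = (150*5 + 485)² = (750 + 485)² = 1235² = 1525225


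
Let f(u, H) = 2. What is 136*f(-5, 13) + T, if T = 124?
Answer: 396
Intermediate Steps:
136*f(-5, 13) + T = 136*2 + 124 = 272 + 124 = 396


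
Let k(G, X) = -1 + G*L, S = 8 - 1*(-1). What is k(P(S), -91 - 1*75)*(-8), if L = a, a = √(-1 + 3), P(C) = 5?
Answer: 8 - 40*√2 ≈ -48.569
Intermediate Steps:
S = 9 (S = 8 + 1 = 9)
a = √2 ≈ 1.4142
L = √2 ≈ 1.4142
k(G, X) = -1 + G*√2
k(P(S), -91 - 1*75)*(-8) = (-1 + 5*√2)*(-8) = 8 - 40*√2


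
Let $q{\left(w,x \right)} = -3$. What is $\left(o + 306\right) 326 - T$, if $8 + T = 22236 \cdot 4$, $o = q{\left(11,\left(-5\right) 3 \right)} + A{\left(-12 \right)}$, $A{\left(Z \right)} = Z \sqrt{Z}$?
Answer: $9842 - 7824 i \sqrt{3} \approx 9842.0 - 13552.0 i$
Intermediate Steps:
$A{\left(Z \right)} = Z^{\frac{3}{2}}$
$o = -3 - 24 i \sqrt{3}$ ($o = -3 + \left(-12\right)^{\frac{3}{2}} = -3 - 24 i \sqrt{3} \approx -3.0 - 41.569 i$)
$T = 88936$ ($T = -8 + 22236 \cdot 4 = -8 + 88944 = 88936$)
$\left(o + 306\right) 326 - T = \left(\left(-3 - 24 i \sqrt{3}\right) + 306\right) 326 - 88936 = \left(303 - 24 i \sqrt{3}\right) 326 - 88936 = \left(98778 - 7824 i \sqrt{3}\right) - 88936 = 9842 - 7824 i \sqrt{3}$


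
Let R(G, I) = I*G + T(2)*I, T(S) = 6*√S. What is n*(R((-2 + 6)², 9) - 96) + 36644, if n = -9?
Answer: 36212 - 486*√2 ≈ 35525.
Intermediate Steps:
R(G, I) = G*I + 6*I*√2 (R(G, I) = I*G + (6*√2)*I = G*I + 6*I*√2)
n*(R((-2 + 6)², 9) - 96) + 36644 = -9*(9*((-2 + 6)² + 6*√2) - 96) + 36644 = -9*(9*(4² + 6*√2) - 96) + 36644 = -9*(9*(16 + 6*√2) - 96) + 36644 = -9*((144 + 54*√2) - 96) + 36644 = -9*(48 + 54*√2) + 36644 = (-432 - 486*√2) + 36644 = 36212 - 486*√2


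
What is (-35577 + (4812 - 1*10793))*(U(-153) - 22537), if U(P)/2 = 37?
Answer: 933517354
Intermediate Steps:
U(P) = 74 (U(P) = 2*37 = 74)
(-35577 + (4812 - 1*10793))*(U(-153) - 22537) = (-35577 + (4812 - 1*10793))*(74 - 22537) = (-35577 + (4812 - 10793))*(-22463) = (-35577 - 5981)*(-22463) = -41558*(-22463) = 933517354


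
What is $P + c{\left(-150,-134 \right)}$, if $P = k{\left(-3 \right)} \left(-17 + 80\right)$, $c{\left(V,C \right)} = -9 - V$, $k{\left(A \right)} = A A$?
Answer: $708$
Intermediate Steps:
$k{\left(A \right)} = A^{2}$
$P = 567$ ($P = \left(-3\right)^{2} \left(-17 + 80\right) = 9 \cdot 63 = 567$)
$P + c{\left(-150,-134 \right)} = 567 - -141 = 567 + \left(-9 + 150\right) = 567 + 141 = 708$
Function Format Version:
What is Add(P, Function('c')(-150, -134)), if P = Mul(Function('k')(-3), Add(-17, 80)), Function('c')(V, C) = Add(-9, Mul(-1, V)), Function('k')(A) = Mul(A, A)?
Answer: 708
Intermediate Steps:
Function('k')(A) = Pow(A, 2)
P = 567 (P = Mul(Pow(-3, 2), Add(-17, 80)) = Mul(9, 63) = 567)
Add(P, Function('c')(-150, -134)) = Add(567, Add(-9, Mul(-1, -150))) = Add(567, Add(-9, 150)) = Add(567, 141) = 708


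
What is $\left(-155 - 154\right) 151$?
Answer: $-46659$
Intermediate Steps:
$\left(-155 - 154\right) 151 = \left(-309\right) 151 = -46659$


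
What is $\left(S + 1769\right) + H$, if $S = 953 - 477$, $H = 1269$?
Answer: $3514$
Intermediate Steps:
$S = 476$ ($S = 953 - 477 = 476$)
$\left(S + 1769\right) + H = \left(476 + 1769\right) + 1269 = 2245 + 1269 = 3514$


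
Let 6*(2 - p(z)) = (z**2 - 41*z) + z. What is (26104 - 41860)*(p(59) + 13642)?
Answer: -212031118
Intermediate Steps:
p(z) = 2 - z**2/6 + 20*z/3 (p(z) = 2 - ((z**2 - 41*z) + z)/6 = 2 - (z**2 - 40*z)/6 = 2 + (-z**2/6 + 20*z/3) = 2 - z**2/6 + 20*z/3)
(26104 - 41860)*(p(59) + 13642) = (26104 - 41860)*((2 - 1/6*59**2 + (20/3)*59) + 13642) = -15756*((2 - 1/6*3481 + 1180/3) + 13642) = -15756*((2 - 3481/6 + 1180/3) + 13642) = -15756*(-1109/6 + 13642) = -15756*80743/6 = -212031118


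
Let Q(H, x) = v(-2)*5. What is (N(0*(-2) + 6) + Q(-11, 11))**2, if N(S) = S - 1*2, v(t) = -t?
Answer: 196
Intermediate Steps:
Q(H, x) = 10 (Q(H, x) = -1*(-2)*5 = 2*5 = 10)
N(S) = -2 + S (N(S) = S - 2 = -2 + S)
(N(0*(-2) + 6) + Q(-11, 11))**2 = ((-2 + (0*(-2) + 6)) + 10)**2 = ((-2 + (0 + 6)) + 10)**2 = ((-2 + 6) + 10)**2 = (4 + 10)**2 = 14**2 = 196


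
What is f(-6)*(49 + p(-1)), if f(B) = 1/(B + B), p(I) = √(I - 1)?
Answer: -49/12 - I*√2/12 ≈ -4.0833 - 0.11785*I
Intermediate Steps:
p(I) = √(-1 + I)
f(B) = 1/(2*B)
f(-6)*(49 + p(-1)) = ((½)/(-6))*(49 + √(-1 - 1)) = ((½)*(-⅙))*(49 + √(-2)) = -(49 + I*√2)/12 = -49/12 - I*√2/12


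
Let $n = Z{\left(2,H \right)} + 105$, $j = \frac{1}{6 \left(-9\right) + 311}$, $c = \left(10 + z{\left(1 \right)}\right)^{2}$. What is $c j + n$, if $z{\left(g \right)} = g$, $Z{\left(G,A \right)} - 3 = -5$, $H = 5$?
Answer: $\frac{26592}{257} \approx 103.47$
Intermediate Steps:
$Z{\left(G,A \right)} = -2$ ($Z{\left(G,A \right)} = 3 - 5 = -2$)
$c = 121$ ($c = \left(10 + 1\right)^{2} = 11^{2} = 121$)
$j = \frac{1}{257}$ ($j = \frac{1}{-54 + 311} = \frac{1}{257} \approx 0.0038911$)
$n = 103$ ($n = -2 + 105 = 103$)
$c j + n = 121 \cdot \frac{1}{257} + 103 = \frac{121}{257} + 103 = \frac{26592}{257}$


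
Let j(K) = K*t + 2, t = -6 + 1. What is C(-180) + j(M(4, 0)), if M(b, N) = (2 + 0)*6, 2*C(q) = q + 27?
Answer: -269/2 ≈ -134.50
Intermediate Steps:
C(q) = 27/2 + q/2 (C(q) = (q + 27)/2 = (27 + q)/2 = 27/2 + q/2)
M(b, N) = 12 (M(b, N) = 2*6 = 12)
t = -5
j(K) = 2 - 5*K (j(K) = K*(-5) + 2 = -5*K + 2 = 2 - 5*K)
C(-180) + j(M(4, 0)) = (27/2 + (1/2)*(-180)) + (2 - 5*12) = (27/2 - 90) + (2 - 60) = -153/2 - 58 = -269/2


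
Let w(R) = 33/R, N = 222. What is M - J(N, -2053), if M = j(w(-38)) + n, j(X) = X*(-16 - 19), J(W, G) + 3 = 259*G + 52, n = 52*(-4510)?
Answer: 11293159/38 ≈ 2.9719e+5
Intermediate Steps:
n = -234520
J(W, G) = 49 + 259*G (J(W, G) = -3 + (259*G + 52) = -3 + (52 + 259*G) = 49 + 259*G)
j(X) = -35*X (j(X) = X*(-35) = -35*X)
M = -8910605/38 (M = -1155/(-38) - 234520 = -1155*(-1)/38 - 234520 = -35*(-33/38) - 234520 = 1155/38 - 234520 = -8910605/38 ≈ -2.3449e+5)
M - J(N, -2053) = -8910605/38 - (49 + 259*(-2053)) = -8910605/38 - (49 - 531727) = -8910605/38 - 1*(-531678) = -8910605/38 + 531678 = 11293159/38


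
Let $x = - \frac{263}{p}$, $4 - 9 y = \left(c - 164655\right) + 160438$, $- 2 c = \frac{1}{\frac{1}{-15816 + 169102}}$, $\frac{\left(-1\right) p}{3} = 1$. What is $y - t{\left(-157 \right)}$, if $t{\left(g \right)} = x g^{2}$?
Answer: $- \frac{19367197}{9} \approx -2.1519 \cdot 10^{6}$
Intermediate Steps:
$p = -3$ ($p = \left(-3\right) 1 = -3$)
$c = -76643$ ($c = - \frac{1}{2 \frac{1}{-15816 + 169102}} = - \frac{1}{2 \cdot \frac{1}{153286}} = - \frac{\frac{1}{\frac{1}{153286}}}{2} = \left(- \frac{1}{2}\right) 153286 = -76643$)
$y = \frac{80864}{9}$ ($y = \frac{4}{9} - \frac{\left(-76643 - 164655\right) + 160438}{9} = \frac{4}{9} - \frac{-241298 + 160438}{9} = \frac{4}{9} - - \frac{80860}{9} = \frac{4}{9} + \frac{80860}{9} = \frac{80864}{9} \approx 8984.9$)
$x = \frac{263}{3}$ ($x = - \frac{263}{-3} = \left(-263\right) \left(- \frac{1}{3}\right) = \frac{263}{3} \approx 87.667$)
$t{\left(g \right)} = \frac{263 g^{2}}{3}$
$y - t{\left(-157 \right)} = \frac{80864}{9} - \frac{263 \left(-157\right)^{2}}{3} = \frac{80864}{9} - \frac{263}{3} \cdot 24649 = \frac{80864}{9} - \frac{6482687}{3} = - \frac{19367197}{9}$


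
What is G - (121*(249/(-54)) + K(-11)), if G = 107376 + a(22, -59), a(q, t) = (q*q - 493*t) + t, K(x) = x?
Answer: 2474225/18 ≈ 1.3746e+5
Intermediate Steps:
a(q, t) = q² - 492*t (a(q, t) = (q² - 493*t) + t = q² - 492*t)
G = 136888 (G = 107376 + (22² - 492*(-59)) = 107376 + (484 + 29028) = 107376 + 29512 = 136888)
G - (121*(249/(-54)) + K(-11)) = 136888 - (121*(249/(-54)) - 11) = 136888 - (121*(249*(-1/54)) - 11) = 136888 - (121*(-83/18) - 11) = 136888 - (-10043/18 - 11) = 136888 - 1*(-10241/18) = 136888 + 10241/18 = 2474225/18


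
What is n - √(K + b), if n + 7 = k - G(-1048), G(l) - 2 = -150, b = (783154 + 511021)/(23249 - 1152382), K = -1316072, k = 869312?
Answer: 869453 - I*√1677916049574305883/1129133 ≈ 8.6945e+5 - 1147.2*I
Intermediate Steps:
b = -1294175/1129133 (b = 1294175/(-1129133) = 1294175*(-1/1129133) = -1294175/1129133 ≈ -1.1462)
G(l) = -148 (G(l) = 2 - 150 = -148)
n = 869453 (n = -7 + (869312 - 1*(-148)) = -7 + (869312 + 148) = -7 + 869460 = 869453)
n - √(K + b) = 869453 - √(-1316072 - 1294175/1129133) = 869453 - √(-1486021619751/1129133) = 869453 - I*√1677916049574305883/1129133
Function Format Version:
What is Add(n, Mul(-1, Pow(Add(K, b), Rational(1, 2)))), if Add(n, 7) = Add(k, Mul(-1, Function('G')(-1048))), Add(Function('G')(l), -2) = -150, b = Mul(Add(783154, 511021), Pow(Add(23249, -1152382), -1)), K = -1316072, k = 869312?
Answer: Add(869453, Mul(Rational(-1, 1129133), I, Pow(1677916049574305883, Rational(1, 2)))) ≈ Add(8.6945e+5, Mul(-1147.2, I))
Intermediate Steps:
b = Rational(-1294175, 1129133) (b = Mul(1294175, Pow(-1129133, -1)) = Mul(1294175, Rational(-1, 1129133)) = Rational(-1294175, 1129133) ≈ -1.1462)
Function('G')(l) = -148 (Function('G')(l) = Add(2, -150) = -148)
n = 869453 (n = Add(-7, Add(869312, Mul(-1, -148))) = Add(-7, Add(869312, 148)) = Add(-7, 869460) = 869453)
Add(n, Mul(-1, Pow(Add(K, b), Rational(1, 2)))) = Add(869453, Mul(-1, Pow(Add(-1316072, Rational(-1294175, 1129133)), Rational(1, 2)))) = Add(869453, Mul(-1, Pow(Rational(-1486021619751, 1129133), Rational(1, 2)))) = Add(869453, Mul(-1, Mul(Rational(1, 1129133), I, Pow(1677916049574305883, Rational(1, 2))))) = Add(869453, Mul(Rational(-1, 1129133), I, Pow(1677916049574305883, Rational(1, 2))))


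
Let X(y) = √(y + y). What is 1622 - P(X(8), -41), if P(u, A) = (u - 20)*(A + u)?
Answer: 1030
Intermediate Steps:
X(y) = √2*√y (X(y) = √(2*y) = √2*√y)
P(u, A) = (-20 + u)*(A + u)
1622 - P(X(8), -41) = 1622 - ((√2*√8)² - 20*(-41) - 20*√2*√8 - 41*√2*√8) = 1622 - ((√2*(2*√2))² + 820 - 20*√2*2*√2 - 41*√2*2*√2) = 1622 - (4² + 820 - 20*4 - 41*4) = 1622 - (16 + 820 - 80 - 164) = 1622 - 1*592 = 1622 - 592 = 1030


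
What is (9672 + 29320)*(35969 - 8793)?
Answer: 1059646592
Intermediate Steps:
(9672 + 29320)*(35969 - 8793) = 38992*27176 = 1059646592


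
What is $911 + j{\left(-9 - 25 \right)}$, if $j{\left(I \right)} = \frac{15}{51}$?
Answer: $\frac{15492}{17} \approx 911.29$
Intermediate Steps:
$j{\left(I \right)} = \frac{5}{17}$ ($j{\left(I \right)} = 15 \cdot \frac{1}{51} = \frac{5}{17}$)
$911 + j{\left(-9 - 25 \right)} = 911 + \frac{5}{17} = \frac{15492}{17}$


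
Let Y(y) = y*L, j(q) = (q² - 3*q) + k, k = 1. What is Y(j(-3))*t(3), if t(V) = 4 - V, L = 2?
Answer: 38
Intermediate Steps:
j(q) = 1 + q² - 3*q (j(q) = (q² - 3*q) + 1 = 1 + q² - 3*q)
Y(y) = 2*y (Y(y) = y*2 = 2*y)
Y(j(-3))*t(3) = (2*(1 + (-3)² - 3*(-3)))*(4 - 1*3) = (2*(1 + 9 + 9))*(4 - 3) = (2*19)*1 = 38*1 = 38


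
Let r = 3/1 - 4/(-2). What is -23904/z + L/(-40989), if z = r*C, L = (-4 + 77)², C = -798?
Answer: 159756391/27257685 ≈ 5.8610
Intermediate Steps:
L = 5329 (L = 73² = 5329)
r = 5 (r = 3*1 - 4*(-½) = 3 + 2 = 5)
z = -3990 (z = 5*(-798) = -3990)
-23904/z + L/(-40989) = -23904/(-3990) + 5329/(-40989) = -23904*(-1/3990) + 5329*(-1/40989) = 3984/665 - 5329/40989 = 159756391/27257685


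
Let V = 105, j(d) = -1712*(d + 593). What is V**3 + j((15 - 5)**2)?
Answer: -28791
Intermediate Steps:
j(d) = -1015216 - 1712*d (j(d) = -1712*(593 + d) = -1015216 - 1712*d)
V**3 + j((15 - 5)**2) = 105**3 + (-1015216 - 1712*(15 - 5)**2) = 1157625 + (-1015216 - 1712*10**2) = 1157625 + (-1015216 - 1712*100) = 1157625 + (-1015216 - 171200) = 1157625 - 1186416 = -28791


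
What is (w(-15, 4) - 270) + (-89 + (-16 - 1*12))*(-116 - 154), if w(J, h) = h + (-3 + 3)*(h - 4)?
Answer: 31324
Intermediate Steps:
w(J, h) = h (w(J, h) = h + 0*(-4 + h) = h + 0 = h)
(w(-15, 4) - 270) + (-89 + (-16 - 1*12))*(-116 - 154) = (4 - 270) + (-89 + (-16 - 1*12))*(-116 - 154) = -266 + (-89 + (-16 - 12))*(-270) = -266 + (-89 - 28)*(-270) = -266 - 117*(-270) = -266 + 31590 = 31324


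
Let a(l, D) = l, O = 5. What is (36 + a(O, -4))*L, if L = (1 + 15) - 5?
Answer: 451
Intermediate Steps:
L = 11 (L = 16 - 5 = 11)
(36 + a(O, -4))*L = (36 + 5)*11 = 41*11 = 451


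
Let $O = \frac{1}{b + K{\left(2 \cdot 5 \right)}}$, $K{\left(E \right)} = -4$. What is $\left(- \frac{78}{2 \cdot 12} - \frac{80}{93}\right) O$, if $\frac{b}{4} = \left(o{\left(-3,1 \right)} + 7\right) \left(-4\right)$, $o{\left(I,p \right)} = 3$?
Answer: $\frac{1529}{61008} \approx 0.025062$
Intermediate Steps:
$b = -160$ ($b = 4 \left(3 + 7\right) \left(-4\right) = 4 \cdot 10 \left(-4\right) = 4 \left(-40\right) = -160$)
$O = - \frac{1}{164}$ ($O = \frac{1}{-160 - 4} = \frac{1}{-164} = - \frac{1}{164} \approx -0.0060976$)
$\left(- \frac{78}{2 \cdot 12} - \frac{80}{93}\right) O = \left(- \frac{78}{2 \cdot 12} - \frac{80}{93}\right) \left(- \frac{1}{164}\right) = \left(- \frac{78}{24} - \frac{80}{93}\right) \left(- \frac{1}{164}\right) = \left(\left(-78\right) \frac{1}{24} - \frac{80}{93}\right) \left(- \frac{1}{164}\right) = \left(- \frac{13}{4} - \frac{80}{93}\right) \left(- \frac{1}{164}\right) = \left(- \frac{1529}{372}\right) \left(- \frac{1}{164}\right) = \frac{1529}{61008}$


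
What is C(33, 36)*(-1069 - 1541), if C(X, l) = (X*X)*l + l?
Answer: -102416400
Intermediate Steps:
C(X, l) = l + l*X² (C(X, l) = X²*l + l = l*X² + l = l + l*X²)
C(33, 36)*(-1069 - 1541) = (36*(1 + 33²))*(-1069 - 1541) = (36*(1 + 1089))*(-2610) = (36*1090)*(-2610) = 39240*(-2610) = -102416400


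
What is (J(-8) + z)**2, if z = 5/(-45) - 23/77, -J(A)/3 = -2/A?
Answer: 10336225/7683984 ≈ 1.3452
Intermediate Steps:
J(A) = 6/A (J(A) = -(-6)/A = 6/A)
z = -284/693 (z = 5*(-1/45) - 23*1/77 = -1/9 - 23/77 = -284/693 ≈ -0.40981)
(J(-8) + z)**2 = (6/(-8) - 284/693)**2 = (6*(-1/8) - 284/693)**2 = (-3/4 - 284/693)**2 = (-3215/2772)**2 = 10336225/7683984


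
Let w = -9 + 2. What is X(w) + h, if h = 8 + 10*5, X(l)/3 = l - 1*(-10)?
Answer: 67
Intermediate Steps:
w = -7
X(l) = 30 + 3*l (X(l) = 3*(l - 1*(-10)) = 3*(l + 10) = 3*(10 + l) = 30 + 3*l)
h = 58 (h = 8 + 50 = 58)
X(w) + h = (30 + 3*(-7)) + 58 = (30 - 21) + 58 = 9 + 58 = 67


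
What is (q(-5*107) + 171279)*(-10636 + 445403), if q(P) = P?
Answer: 74233856648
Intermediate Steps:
(q(-5*107) + 171279)*(-10636 + 445403) = (-5*107 + 171279)*(-10636 + 445403) = (-535 + 171279)*434767 = 170744*434767 = 74233856648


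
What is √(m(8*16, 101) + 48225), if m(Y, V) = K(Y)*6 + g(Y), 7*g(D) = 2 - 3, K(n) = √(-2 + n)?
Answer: √(2363018 + 882*√14)/7 ≈ 219.75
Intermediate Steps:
g(D) = -⅐ (g(D) = (2 - 3)/7 = (⅐)*(-1) = -⅐)
m(Y, V) = -⅐ + 6*√(-2 + Y) (m(Y, V) = √(-2 + Y)*6 - ⅐ = 6*√(-2 + Y) - ⅐ = -⅐ + 6*√(-2 + Y))
√(m(8*16, 101) + 48225) = √((-⅐ + 6*√(-2 + 8*16)) + 48225) = √((-⅐ + 6*√(-2 + 128)) + 48225) = √((-⅐ + 6*√126) + 48225) = √((-⅐ + 6*(3*√14)) + 48225) = √((-⅐ + 18*√14) + 48225) = √(337574/7 + 18*√14)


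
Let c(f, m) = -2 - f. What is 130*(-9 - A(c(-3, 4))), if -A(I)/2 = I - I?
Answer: -1170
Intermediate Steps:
A(I) = 0 (A(I) = -2*(I - I) = -2*0 = 0)
130*(-9 - A(c(-3, 4))) = 130*(-9 - 1*0) = 130*(-9 + 0) = 130*(-9) = -1170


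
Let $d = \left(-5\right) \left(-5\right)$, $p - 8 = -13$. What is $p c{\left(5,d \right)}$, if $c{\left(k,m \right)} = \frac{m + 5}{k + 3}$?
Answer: $- \frac{75}{4} \approx -18.75$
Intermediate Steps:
$p = -5$ ($p = 8 - 13 = -5$)
$d = 25$
$c{\left(k,m \right)} = \frac{5 + m}{3 + k}$
$p c{\left(5,d \right)} = - 5 \frac{5 + 25}{3 + 5} = - 5 \cdot \frac{1}{8} \cdot 30 = \left(-5\right) \frac{15}{4} = - \frac{75}{4}$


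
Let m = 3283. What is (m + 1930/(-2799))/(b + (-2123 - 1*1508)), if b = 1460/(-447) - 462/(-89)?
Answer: -121831286807/134702340567 ≈ -0.90445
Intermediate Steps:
b = 76574/39783 (b = 1460*(-1/447) - 462*(-1/89) = -1460/447 + 462/89 = 76574/39783 ≈ 1.9248)
(m + 1930/(-2799))/(b + (-2123 - 1*1508)) = (3283 + 1930/(-2799))/(76574/39783 + (-2123 - 1*1508)) = (3283 + 1930*(-1/2799))/(76574/39783 + (-2123 - 1508)) = (3283 - 1930/2799)/(76574/39783 - 3631) = 9187187/(2799*(-144375499/39783)) = (9187187/2799)*(-39783/144375499) = -121831286807/134702340567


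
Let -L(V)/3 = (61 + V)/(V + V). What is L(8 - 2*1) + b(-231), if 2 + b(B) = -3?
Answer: -87/4 ≈ -21.750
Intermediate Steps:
b(B) = -5 (b(B) = -2 - 3 = -5)
L(V) = -3*(61 + V)/(2*V) (L(V) = -3*(61 + V)/(V + V) = -3*(61 + V)/(2*V))
L(8 - 2*1) + b(-231) = 3*(-61 - (8 - 2*1))/(2*(8 - 2*1)) - 5 = 3*(-61 - (8 - 2))/(2*(8 - 2)) - 5 = (3/2)*(-61 - 1*6)/6 - 5 = (3/2)*(⅙)*(-61 - 6) - 5 = (3/2)*(⅙)*(-67) - 5 = -67/4 - 5 = -87/4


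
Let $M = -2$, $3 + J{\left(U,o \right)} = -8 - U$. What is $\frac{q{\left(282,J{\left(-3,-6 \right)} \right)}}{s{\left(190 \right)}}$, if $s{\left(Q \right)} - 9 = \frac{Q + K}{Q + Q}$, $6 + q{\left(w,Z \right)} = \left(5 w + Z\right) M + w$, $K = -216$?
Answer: $- \frac{480320}{1697} \approx -283.04$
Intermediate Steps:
$J{\left(U,o \right)} = -11 - U$ ($J{\left(U,o \right)} = -3 - \left(8 + U\right) = -11 - U$)
$q{\left(w,Z \right)} = -6 - 9 w - 2 Z$ ($q{\left(w,Z \right)} = -6 + \left(\left(5 w + Z\right) \left(-2\right) + w\right) = -6 + \left(\left(Z + 5 w\right) \left(-2\right) + w\right) = -6 + \left(\left(- 10 w - 2 Z\right) + w\right) = -6 - \left(2 Z + 9 w\right) = -6 - 9 w - 2 Z$)
$s{\left(Q \right)} = 9 + \frac{-216 + Q}{2 Q}$ ($s{\left(Q \right)} = 9 + \frac{Q - 216}{Q + Q} = 9 + \frac{-216 + Q}{2 Q}$)
$\frac{q{\left(282,J{\left(-3,-6 \right)} \right)}}{s{\left(190 \right)}} = \frac{-6 - 2538 - 2 \left(-11 - -3\right)}{\frac{19}{2} - \frac{108}{190}} = \frac{-6 - 2538 - 2 \left(-11 + 3\right)}{\frac{19}{2} - \frac{54}{95}} = \frac{-6 - 2538 - -16}{\frac{19}{2} - \frac{54}{95}} = \frac{-6 - 2538 + 16}{\frac{1697}{190}} = \left(-2528\right) \frac{190}{1697} = - \frac{480320}{1697}$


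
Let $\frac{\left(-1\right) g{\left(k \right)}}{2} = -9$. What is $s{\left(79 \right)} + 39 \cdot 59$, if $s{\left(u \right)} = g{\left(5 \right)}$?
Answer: $2319$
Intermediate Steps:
$g{\left(k \right)} = 18$ ($g{\left(k \right)} = \left(-2\right) \left(-9\right) = 18$)
$s{\left(u \right)} = 18$
$s{\left(79 \right)} + 39 \cdot 59 = 18 + 39 \cdot 59 = 18 + 2301 = 2319$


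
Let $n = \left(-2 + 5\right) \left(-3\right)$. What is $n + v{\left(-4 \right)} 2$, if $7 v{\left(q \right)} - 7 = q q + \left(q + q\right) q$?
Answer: $\frac{47}{7} \approx 6.7143$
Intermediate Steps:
$n = -9$ ($n = 3 \left(-3\right) = -9$)
$v{\left(q \right)} = 1 + \frac{3 q^{2}}{7}$ ($v{\left(q \right)} = 1 + \frac{q q + \left(q + q\right) q}{7} = 1 + \frac{q^{2} + 2 q q}{7} = 1 + \frac{q^{2} + 2 q^{2}}{7} = 1 + \frac{3 q^{2}}{7}$)
$n + v{\left(-4 \right)} 2 = -9 + \left(1 + \frac{3 \left(-4\right)^{2}}{7}\right) 2 = -9 + \left(1 + \frac{3}{7} \cdot 16\right) 2 = -9 + \left(1 + \frac{48}{7}\right) 2 = -9 + \frac{55}{7} \cdot 2 = -9 + \frac{110}{7} = \frac{47}{7}$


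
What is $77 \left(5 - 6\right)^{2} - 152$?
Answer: $-75$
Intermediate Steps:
$77 \left(5 - 6\right)^{2} - 152 = 77 \left(-1\right)^{2} - 152 = 77 \cdot 1 - 152 = 77 - 152 = -75$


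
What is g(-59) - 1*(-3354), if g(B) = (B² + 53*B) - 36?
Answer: 3672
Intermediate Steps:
g(B) = -36 + B² + 53*B
g(-59) - 1*(-3354) = (-36 + (-59)² + 53*(-59)) - 1*(-3354) = (-36 + 3481 - 3127) + 3354 = 318 + 3354 = 3672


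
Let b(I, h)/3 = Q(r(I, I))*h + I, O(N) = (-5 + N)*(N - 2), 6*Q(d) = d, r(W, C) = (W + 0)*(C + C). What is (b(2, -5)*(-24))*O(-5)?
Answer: 23520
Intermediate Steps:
r(W, C) = 2*C*W (r(W, C) = W*(2*C) = 2*C*W)
Q(d) = d/6
O(N) = (-5 + N)*(-2 + N)
b(I, h) = 3*I + h*I² (b(I, h) = 3*(((2*I*I)/6)*h + I) = 3*(((2*I²)/6)*h + I) = 3*((I²/3)*h + I) = 3*(h*I²/3 + I) = 3*(I + h*I²/3) = 3*I + h*I²)
(b(2, -5)*(-24))*O(-5) = ((2*(3 + 2*(-5)))*(-24))*(10 + (-5)² - 7*(-5)) = ((2*(3 - 10))*(-24))*(10 + 25 + 35) = ((2*(-7))*(-24))*70 = -14*(-24)*70 = 336*70 = 23520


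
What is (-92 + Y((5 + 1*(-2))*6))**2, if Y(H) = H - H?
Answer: 8464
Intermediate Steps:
Y(H) = 0
(-92 + Y((5 + 1*(-2))*6))**2 = (-92 + 0)**2 = (-92)**2 = 8464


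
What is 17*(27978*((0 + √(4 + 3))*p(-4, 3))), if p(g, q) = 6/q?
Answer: 951252*√7 ≈ 2.5168e+6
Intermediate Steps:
17*(27978*((0 + √(4 + 3))*p(-4, 3))) = 17*(27978*((0 + √(4 + 3))*(6/3))) = 17*(27978*((0 + √7)*(6*(⅓)))) = 17*(27978*(√7*2)) = 17*(27978*(2*√7)) = 17*(55956*√7) = 951252*√7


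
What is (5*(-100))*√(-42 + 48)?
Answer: -500*√6 ≈ -1224.7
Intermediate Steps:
(5*(-100))*√(-42 + 48) = -500*√6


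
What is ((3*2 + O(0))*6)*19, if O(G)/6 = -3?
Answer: -1368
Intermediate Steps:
O(G) = -18 (O(G) = 6*(-3) = -18)
((3*2 + O(0))*6)*19 = ((3*2 - 18)*6)*19 = ((6 - 18)*6)*19 = -12*6*19 = -72*19 = -1368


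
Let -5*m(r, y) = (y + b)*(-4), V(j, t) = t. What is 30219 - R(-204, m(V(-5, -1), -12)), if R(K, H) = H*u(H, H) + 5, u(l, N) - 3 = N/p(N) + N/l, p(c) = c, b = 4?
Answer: 30246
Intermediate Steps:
u(l, N) = 4 + N/l (u(l, N) = 3 + (N/N + N/l) = 3 + (1 + N/l) = 4 + N/l)
m(r, y) = 16/5 + 4*y/5 (m(r, y) = -(y + 4)*(-4)/5 = -(4 + y)*(-4)/5 = -(-16 - 4*y)/5 = 16/5 + 4*y/5)
R(K, H) = 5 + 5*H (R(K, H) = H*(4 + H/H) + 5 = H*(4 + 1) + 5 = H*5 + 5 = 5*H + 5 = 5 + 5*H)
30219 - R(-204, m(V(-5, -1), -12)) = 30219 - (5 + 5*(16/5 + (4/5)*(-12))) = 30219 - (5 + 5*(16/5 - 48/5)) = 30219 - (5 + 5*(-32/5)) = 30219 - (5 - 32) = 30219 - 1*(-27) = 30219 + 27 = 30246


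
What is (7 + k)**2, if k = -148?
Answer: 19881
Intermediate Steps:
(7 + k)**2 = (7 - 148)**2 = (-141)**2 = 19881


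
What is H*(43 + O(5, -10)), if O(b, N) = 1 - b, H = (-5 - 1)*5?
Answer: -1170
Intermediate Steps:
H = -30 (H = -6*5 = -30)
H*(43 + O(5, -10)) = -30*(43 + (1 - 1*5)) = -30*(43 + (1 - 5)) = -30*(43 - 4) = -30*39 = -1170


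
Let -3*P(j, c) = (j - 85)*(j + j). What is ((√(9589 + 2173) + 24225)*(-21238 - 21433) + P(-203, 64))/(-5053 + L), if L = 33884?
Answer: -1033743951/28831 - 42671*√11762/28831 ≈ -36016.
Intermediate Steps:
P(j, c) = -2*j*(-85 + j)/3 (P(j, c) = -(j - 85)*(j + j)/3 = -(-85 + j)*2*j/3 = -2*j*(-85 + j)/3)
((√(9589 + 2173) + 24225)*(-21238 - 21433) + P(-203, 64))/(-5053 + L) = ((√(9589 + 2173) + 24225)*(-21238 - 21433) + (⅔)*(-203)*(85 - 1*(-203)))/(-5053 + 33884) = ((√11762 + 24225)*(-42671) + (⅔)*(-203)*(85 + 203))/28831 = ((24225 + √11762)*(-42671) + (⅔)*(-203)*288)*(1/28831) = ((-1033704975 - 42671*√11762) - 38976)*(1/28831) = (-1033743951 - 42671*√11762)*(1/28831) = -1033743951/28831 - 42671*√11762/28831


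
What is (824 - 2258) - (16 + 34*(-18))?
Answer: -838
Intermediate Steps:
(824 - 2258) - (16 + 34*(-18)) = -1434 - (16 - 612) = -1434 - 1*(-596) = -1434 + 596 = -838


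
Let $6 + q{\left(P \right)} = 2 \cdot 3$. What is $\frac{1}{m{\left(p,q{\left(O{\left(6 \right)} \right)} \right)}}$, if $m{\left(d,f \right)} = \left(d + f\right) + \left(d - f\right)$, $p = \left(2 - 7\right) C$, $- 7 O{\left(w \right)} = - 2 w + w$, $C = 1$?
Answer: $- \frac{1}{10} \approx -0.1$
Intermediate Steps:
$O{\left(w \right)} = \frac{w}{7}$ ($O{\left(w \right)} = - \frac{- 2 w + w}{7} = - \frac{\left(-1\right) w}{7} = \frac{w}{7}$)
$p = -5$ ($p = \left(2 - 7\right) 1 = \left(-5\right) 1 = -5$)
$q{\left(P \right)} = 0$ ($q{\left(P \right)} = -6 + 2 \cdot 3 = -6 + 6 = 0$)
$m{\left(d,f \right)} = 2 d$
$\frac{1}{m{\left(p,q{\left(O{\left(6 \right)} \right)} \right)}} = \frac{1}{2 \left(-5\right)} = \frac{1}{-10} = - \frac{1}{10}$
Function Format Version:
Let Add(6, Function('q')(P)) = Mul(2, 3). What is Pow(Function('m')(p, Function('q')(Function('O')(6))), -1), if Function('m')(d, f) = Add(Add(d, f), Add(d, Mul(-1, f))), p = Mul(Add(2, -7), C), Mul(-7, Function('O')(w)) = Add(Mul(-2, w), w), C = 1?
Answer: Rational(-1, 10) ≈ -0.10000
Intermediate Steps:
Function('O')(w) = Mul(Rational(1, 7), w) (Function('O')(w) = Mul(Rational(-1, 7), Add(Mul(-2, w), w)) = Mul(Rational(-1, 7), Mul(-1, w)) = Mul(Rational(1, 7), w))
p = -5 (p = Mul(Add(2, -7), 1) = Mul(-5, 1) = -5)
Function('q')(P) = 0 (Function('q')(P) = Add(-6, Mul(2, 3)) = Add(-6, 6) = 0)
Function('m')(d, f) = Mul(2, d)
Pow(Function('m')(p, Function('q')(Function('O')(6))), -1) = Pow(Mul(2, -5), -1) = Pow(-10, -1) = Rational(-1, 10)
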